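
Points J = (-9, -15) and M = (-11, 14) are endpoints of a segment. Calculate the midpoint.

The midpoint is the average of the coordinates:
x: (-9 + -11)/2 = -10
y: (-15 + 14)/2 = -1/2
Midpoint = (-10, -1/2)

(-10, -1/2)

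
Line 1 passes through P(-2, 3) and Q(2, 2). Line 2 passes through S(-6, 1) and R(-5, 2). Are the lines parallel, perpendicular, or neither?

Slope of line 1: m1 = (2 - 3)/(2 - -2) = -1/4 = -1/4
Slope of line 2: m2 = (2 - 1)/(-5 - -6) = 1/1 = 1
m1 != m2 (-1/4 != 1), so not parallel.
m1 * m2 = (-1/4) * (1) = -1/4 != -1, so not perpendicular.
The lines are neither parallel nor perpendicular.

Neither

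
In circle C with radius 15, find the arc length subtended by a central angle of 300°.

Arc length = 2πr × θ/360
= 2π × 15 × 5/6
= 25*pi

25*pi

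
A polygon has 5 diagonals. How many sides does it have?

Using d = n(n - 3)/2, we solve 5 = n(n - 3)/2.
So n(n - 3) = 10.
Testing n = 5: 5 * 2 = 10 = 10. Correct.
The polygon has 5 sides.

5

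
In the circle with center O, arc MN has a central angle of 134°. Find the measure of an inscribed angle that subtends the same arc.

An inscribed angle intercepts an arc from a point on the circle, while the central angle intercepts the same arc from the center.
The inscribed angle is always half the central angle: 134° / 2 = 67°.

67°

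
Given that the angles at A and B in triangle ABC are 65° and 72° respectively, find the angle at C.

Let angle C = x. Then 65 + 72 + x = 180.
x = 180 - 137 = 43 degrees.

43 degrees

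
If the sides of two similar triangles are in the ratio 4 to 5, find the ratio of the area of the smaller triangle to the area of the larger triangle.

Area ratio = (side ratio)^2 = (4/5)^2 = 16:25.

16:25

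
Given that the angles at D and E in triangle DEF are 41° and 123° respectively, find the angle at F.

The interior angles sum to 180°: angle F = 180 - 41 - 123 = 16°.
The triangle is obtuse (angles 41°, 123°, 16°).

16 degrees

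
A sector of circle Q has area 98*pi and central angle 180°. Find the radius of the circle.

r² = 360 × 98*pi / (π × 180) = 196, so r = 14.

14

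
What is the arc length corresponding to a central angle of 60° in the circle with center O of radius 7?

Arc length = 2π(7)(1/6) = 7*pi/3

7*pi/3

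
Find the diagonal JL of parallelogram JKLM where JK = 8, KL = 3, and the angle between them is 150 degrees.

Law of cosines: d^2 = 8^2 + 3^2 - 2(8)(3)cos(150°) = 24*sqrt(3) + 73, so d = sqrt(24*sqrt(3) + 73).

sqrt(24*sqrt(3) + 73)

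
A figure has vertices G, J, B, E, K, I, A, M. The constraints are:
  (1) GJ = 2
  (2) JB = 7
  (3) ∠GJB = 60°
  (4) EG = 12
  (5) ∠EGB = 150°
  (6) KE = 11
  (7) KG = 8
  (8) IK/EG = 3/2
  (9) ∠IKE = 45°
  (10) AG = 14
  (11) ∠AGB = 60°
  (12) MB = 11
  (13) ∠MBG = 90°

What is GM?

Step 1: By the law of cosines on triangle BJG: BG² = 7² + 2² − 2·7·2·cos(60°) = 39, so BG = √39.
Step 2: By the law of cosines on triangle GBM: GM² = √39² + 11² − 2·√39·11·cos(90°) = 160, so GM = 4·√10.

Therefore, the length of GM = 4·√10.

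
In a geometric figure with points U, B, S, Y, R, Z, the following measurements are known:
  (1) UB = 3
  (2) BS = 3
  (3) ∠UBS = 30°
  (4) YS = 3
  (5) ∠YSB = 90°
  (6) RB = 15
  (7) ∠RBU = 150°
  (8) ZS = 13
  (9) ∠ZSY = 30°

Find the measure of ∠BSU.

Step 1: By the law of cosines on triangle SBU: SU² = 3² + 3² − 2·3·3·cos(30°) = 2.41, so SU ≈ 1.55.
Step 2: By the inverse law of cosines on triangle BSU: cos(∠BSU) = (3² + 1.55² − 3²) / (2·3·1.55) = 2.41/9.32 = 0.2588, so ∠BSU = 75°.

Therefore, the measure of angle ∠BSU = 75°.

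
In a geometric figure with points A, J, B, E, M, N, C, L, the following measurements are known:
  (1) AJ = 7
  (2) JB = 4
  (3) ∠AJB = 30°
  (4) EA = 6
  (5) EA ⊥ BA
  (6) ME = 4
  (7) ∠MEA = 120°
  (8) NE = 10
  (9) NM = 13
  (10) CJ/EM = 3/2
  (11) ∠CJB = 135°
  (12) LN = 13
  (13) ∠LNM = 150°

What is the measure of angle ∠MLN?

Step 1: By the law of cosines on triangle LNM: LM² = 13² + 13² − 2·13·13·cos(150°) = 630.72, so LM ≈ 25.11.
Step 2: By the inverse law of cosines on triangle MLN: cos(∠MLN) = (25.11² + 13² − 13²) / (2·25.11·13) = 630.72/652.97 = 0.9659, so ∠MLN = 15°.

Therefore, the measure of angle ∠MLN = 15°.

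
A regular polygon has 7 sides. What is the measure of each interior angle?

Each interior angle of a regular n-gon is (n - 2) * 180 / n.
For n = 7: (7 - 2) * 180 / 7 = 900/7 = 900/7 degrees.

900/7 degrees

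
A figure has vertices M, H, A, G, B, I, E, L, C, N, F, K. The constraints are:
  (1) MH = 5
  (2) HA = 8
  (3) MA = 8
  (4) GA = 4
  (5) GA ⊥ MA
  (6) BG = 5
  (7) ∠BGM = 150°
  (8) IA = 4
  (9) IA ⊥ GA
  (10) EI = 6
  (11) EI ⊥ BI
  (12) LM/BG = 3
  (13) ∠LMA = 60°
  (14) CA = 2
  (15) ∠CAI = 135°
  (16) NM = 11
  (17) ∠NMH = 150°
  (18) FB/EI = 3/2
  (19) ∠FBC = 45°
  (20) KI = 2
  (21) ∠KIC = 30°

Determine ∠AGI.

Step 1: By the law of cosines on triangle GAI: GI² = 4² + 4² − 2·4·4·cos(90°) = 32, so GI = 4·√2.
Step 2: By the inverse law of cosines on triangle AGI: cos(∠AGI) = (4² + (4·√2)² − 4²) / (2·4·4·√2) = 32/45.25 = 0.7071, so ∠AGI = 45°.

Therefore, the measure of angle ∠AGI = 45°.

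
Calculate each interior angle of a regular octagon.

Each interior angle of a regular n-gon is (n - 2) * 180 / n.
For n = 8: (8 - 2) * 180 / 8 = 1080/8 = 135 degrees.

135 degrees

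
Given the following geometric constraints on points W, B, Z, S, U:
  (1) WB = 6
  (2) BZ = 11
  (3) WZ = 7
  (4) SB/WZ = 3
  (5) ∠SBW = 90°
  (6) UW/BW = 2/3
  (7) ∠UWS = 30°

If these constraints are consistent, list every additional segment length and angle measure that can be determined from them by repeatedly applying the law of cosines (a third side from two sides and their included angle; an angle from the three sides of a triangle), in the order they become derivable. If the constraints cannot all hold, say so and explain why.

The constraints are consistent. Derivable facts, in order:
After 1 step:
- WS = 3·√53
- ∠BWZ = 115.38°
- ∠BZW = 29.53°
- ∠WBZ = 35.1°
After 2 steps:
- SU ≈ 18.48
- ∠BSW = 15.95°
- ∠BWS = 74.05°
After 3 steps:
- ∠SUW = 143.79°
- ∠USW = 6.21°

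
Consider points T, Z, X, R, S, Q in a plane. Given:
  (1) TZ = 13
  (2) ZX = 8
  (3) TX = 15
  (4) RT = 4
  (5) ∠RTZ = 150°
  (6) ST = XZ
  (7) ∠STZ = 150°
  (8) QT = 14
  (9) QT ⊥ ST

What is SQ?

From the given relations: ST = XZ = 8.
Step 1: By the law of cosines on triangle STQ: SQ² = 8² + 14² − 2·8·14·cos(90°) = 260, so SQ = 2·√65.

Therefore, the length of SQ = 2·√65.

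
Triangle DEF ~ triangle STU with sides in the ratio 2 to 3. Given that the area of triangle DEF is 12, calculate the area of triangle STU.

Area ratio = (2/3)^2 = 4/9. Area of STU = 12 * 9/4 = 27.

27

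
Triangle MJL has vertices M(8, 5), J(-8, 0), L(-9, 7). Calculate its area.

Shoelace: Area = (1/2)|8(0-7) + -8(7-5) + -9(5-0)| = (1/2)(117) = 117/2

117/2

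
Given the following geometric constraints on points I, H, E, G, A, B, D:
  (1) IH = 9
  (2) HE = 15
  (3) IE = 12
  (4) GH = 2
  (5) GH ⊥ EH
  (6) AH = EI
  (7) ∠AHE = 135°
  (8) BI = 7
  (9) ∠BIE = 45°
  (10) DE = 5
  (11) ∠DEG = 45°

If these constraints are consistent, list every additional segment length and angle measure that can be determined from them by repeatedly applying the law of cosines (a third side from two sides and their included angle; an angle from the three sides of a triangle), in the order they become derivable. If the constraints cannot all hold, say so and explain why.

The constraints are consistent. Derivable facts, in order:
After 1 step:
- EA ≈ 24.97
- EB ≈ 8.61
- EG ≈ 15.13
- ∠EHI = 53.13°
- ∠EIH = 90°
- ∠HEI = 36.87°
After 2 steps:
- GD ≈ 12.12
- ∠AEH = 19.86°
- ∠BEI = 35.07°
- ∠EAH = 25.14°
- ∠EBI = 99.93°
- ∠EGH = 82.41°
- ∠GEH = 7.59°
After 3 steps:
- ∠DGE = 16.95°
- ∠EDG = 118.05°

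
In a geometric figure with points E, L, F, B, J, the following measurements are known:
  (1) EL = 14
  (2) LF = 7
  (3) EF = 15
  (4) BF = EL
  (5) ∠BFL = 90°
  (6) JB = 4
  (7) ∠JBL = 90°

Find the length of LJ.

From the given relations: BF = EL = 14.
Step 1: By the law of cosines on triangle LFB: LB² = 7² + 14² − 2·7·14·cos(90°) = 245, so LB = 7·√5.
Step 2: By the law of cosines on triangle LBJ: LJ² = (7·√5)² + 4² − 2·7·√5·4·cos(90°) = 261, so LJ = 3·√29.

Therefore, the length of LJ = 3·√29.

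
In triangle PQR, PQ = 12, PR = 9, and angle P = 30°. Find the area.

Area = (1/2)(12)(9) sin(30°) = (1/2)(12)(9)(1/2) = 27

27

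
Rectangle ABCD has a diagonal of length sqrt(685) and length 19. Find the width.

Using the Pythagorean theorem: d^2 = a^2 + b^2
b^2 = d^2 - a^2
b^2 = 685 - 361
b^2 = 324
b = sqrt(324) = 18

18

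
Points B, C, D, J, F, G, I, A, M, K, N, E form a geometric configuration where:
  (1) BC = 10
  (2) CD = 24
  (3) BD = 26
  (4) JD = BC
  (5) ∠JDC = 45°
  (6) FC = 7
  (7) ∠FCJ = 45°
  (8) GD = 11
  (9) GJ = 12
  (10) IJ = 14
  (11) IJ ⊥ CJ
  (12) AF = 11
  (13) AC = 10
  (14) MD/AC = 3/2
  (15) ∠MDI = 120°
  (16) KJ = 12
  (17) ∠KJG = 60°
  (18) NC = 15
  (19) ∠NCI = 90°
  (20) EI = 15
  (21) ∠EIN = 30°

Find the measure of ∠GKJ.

Step 1: By the law of cosines on triangle KJG: KG² = 12² + 12² − 2·12·12·cos(60°) = 144, so KG = 12.
Step 2: By the inverse law of cosines on triangle GKJ: cos(∠GKJ) = (12² + 12² − 12²) / (2·12·12) = 144/288 = 0.5, so ∠GKJ = 60°.

Therefore, the measure of angle ∠GKJ = 60°.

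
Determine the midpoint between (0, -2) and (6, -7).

The midpoint is the point halfway along the segment.
Move half the horizontal distance: 0 + (6 - 0)/2 = 0 + 6/2 = 3
Move half the vertical distance: -2 + (-7 - -2)/2 = -2 + -5/2 = -9/2
Midpoint = (3, -9/2)

(3, -9/2)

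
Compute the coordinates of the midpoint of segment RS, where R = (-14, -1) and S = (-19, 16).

The midpoint is the average of the coordinates:
x: (-14 + -19)/2 = -33/2
y: (-1 + 16)/2 = 15/2
Midpoint = (-33/2, 15/2)

(-33/2, 15/2)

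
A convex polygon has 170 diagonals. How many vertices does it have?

Using d = n(n - 3)/2, we solve 170 = n(n - 3)/2.
So n(n - 3) = 340.
Testing n = 20: 20 * 17 = 340 = 340. Correct.
The polygon has 20 sides.

20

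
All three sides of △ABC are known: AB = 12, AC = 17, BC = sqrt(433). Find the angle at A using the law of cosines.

cos(A) = (12² + 17² - (sqrt(433))²) / (2 × 12 × 17) = 0, so A = arccos(0) = 90°.

90°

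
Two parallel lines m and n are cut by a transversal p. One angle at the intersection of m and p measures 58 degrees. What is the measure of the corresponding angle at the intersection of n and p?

Corresponding angles are equal: 58 degrees.

58 degrees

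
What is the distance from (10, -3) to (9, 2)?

d = sqrt((9 - 10)^2 + (2 - -3)^2)
d = sqrt(-1^2 + 5^2)
d = sqrt(1 + 25)
d = sqrt(26)

sqrt(26)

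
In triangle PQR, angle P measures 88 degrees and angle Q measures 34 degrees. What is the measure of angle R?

angle R = 180 - 88 - 34 = 58 degrees.

58 degrees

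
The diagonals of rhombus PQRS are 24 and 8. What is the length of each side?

The diagonals of a rhombus bisect each other at right angles.
Half-diagonals: 24/2 = 12 and 8/2 = 4
side = sqrt(12^2 + 4^2)
side = sqrt(144 + 16)
side = sqrt(160) = 4*sqrt(10)

4*sqrt(10)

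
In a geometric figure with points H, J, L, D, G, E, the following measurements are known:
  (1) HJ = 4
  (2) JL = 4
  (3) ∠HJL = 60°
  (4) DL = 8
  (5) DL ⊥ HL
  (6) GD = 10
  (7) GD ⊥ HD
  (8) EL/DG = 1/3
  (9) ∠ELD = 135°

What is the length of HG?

Step 1: By the law of cosines on triangle LJH: LH² = 4² + 4² − 2·4·4·cos(60°) = 16, so LH = 4.
Step 2: By the law of cosines on triangle DLH: DH² = 8² + 4² − 2·8·4·cos(90°) = 80, so DH = 4·√5.
Step 3: By the law of cosines on triangle HDG: HG² = (4·√5)² + 10² − 2·4·√5·10·cos(90°) = 180, so HG = 6·√5.

Therefore, the length of HG = 6·√5.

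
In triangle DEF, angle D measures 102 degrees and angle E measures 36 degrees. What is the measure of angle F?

By the triangle angle sum property, the three interior angles of any triangle add up to 180°.
We know angle D = 102° and angle E = 36°, so their sum is 138°.
Therefore angle F = 180° - 138° = 42°.

42 degrees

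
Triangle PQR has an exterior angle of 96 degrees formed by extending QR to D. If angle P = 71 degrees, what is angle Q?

The exterior angle theorem states that an exterior angle equals the sum of the two non-adjacent interior angles.
So 96 = 71 + angle Q, which gives angle Q = 96 - 71 = 25 degrees.

25 degrees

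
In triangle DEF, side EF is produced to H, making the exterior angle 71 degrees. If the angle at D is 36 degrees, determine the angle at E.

The exterior angle theorem states that an exterior angle equals the sum of the two non-adjacent interior angles.
So 71 = 36 + angle E, which gives angle E = 71 - 36 = 35 degrees.

35 degrees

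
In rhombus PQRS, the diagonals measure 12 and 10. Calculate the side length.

The diagonals of a rhombus bisect each other at right angles.
Half-diagonals: 12/2 = 6 and 10/2 = 5
side = sqrt(6^2 + 5^2)
side = sqrt(36 + 25)
side = sqrt(61)

sqrt(61)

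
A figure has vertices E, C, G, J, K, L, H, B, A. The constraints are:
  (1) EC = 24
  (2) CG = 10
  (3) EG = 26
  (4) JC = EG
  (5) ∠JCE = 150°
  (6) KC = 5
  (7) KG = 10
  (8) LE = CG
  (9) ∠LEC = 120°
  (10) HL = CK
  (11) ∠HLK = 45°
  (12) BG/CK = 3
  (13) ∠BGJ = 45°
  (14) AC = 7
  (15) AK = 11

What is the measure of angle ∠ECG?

Step 1: By the inverse law of cosines on triangle ECG: cos(∠ECG) = (24² + 10² − 26²) / (2·24·10) = 0/480 = 0, so ∠ECG = 90°.

Therefore, the measure of angle ∠ECG = 90°.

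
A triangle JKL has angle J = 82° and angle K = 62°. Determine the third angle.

Let angle L = x. Then 82 + 62 + x = 180.
x = 180 - 144 = 36 degrees.

36 degrees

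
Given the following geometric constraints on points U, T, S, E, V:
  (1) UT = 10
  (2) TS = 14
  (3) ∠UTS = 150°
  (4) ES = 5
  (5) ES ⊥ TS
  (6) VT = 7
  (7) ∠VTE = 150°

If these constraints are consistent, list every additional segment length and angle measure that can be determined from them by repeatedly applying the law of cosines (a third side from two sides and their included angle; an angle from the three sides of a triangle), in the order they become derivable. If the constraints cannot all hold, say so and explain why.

The constraints are consistent. Derivable facts, in order:
After 1 step:
- TE ≈ 14.87
- US ≈ 23.21
After 2 steps:
- EV ≈ 21.22
- ∠ETS = 19.65°
- ∠SET = 70.35°
- ∠SUT = 17.56°
- ∠TSU = 12.44°
After 3 steps:
- ∠EVT = 20.51°
- ∠TEV = 9.49°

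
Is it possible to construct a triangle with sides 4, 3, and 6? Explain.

Yes.
The triangle inequality requires that the sum of any two sides exceeds the third.
Here 3 + 4 = 7 > 6, so the condition is met.

Yes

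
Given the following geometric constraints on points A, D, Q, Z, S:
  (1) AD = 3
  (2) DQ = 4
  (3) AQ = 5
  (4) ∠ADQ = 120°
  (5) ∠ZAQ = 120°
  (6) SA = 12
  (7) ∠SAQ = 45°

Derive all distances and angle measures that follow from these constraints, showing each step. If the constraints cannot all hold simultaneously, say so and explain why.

These constraints are not satisfiable: (1), (2) and (3) fix all three sides of triangle ADQ, so by the law of cosines cos(∠ADQ) = (3² + 4² − 5²) / (2·3·4) = 0.0000, i.e. ∠ADQ ≈ 90°, which contradicts (4) ∠ADQ = 120°. No planar figure meets all of them, so nothing further can be derived.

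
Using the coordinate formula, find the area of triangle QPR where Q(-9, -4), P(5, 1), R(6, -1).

Shoelace: Area = (1/2)|-9(1--1) + 5(-1--4) + 6(-4-1)| = (1/2)(33) = 33/2

33/2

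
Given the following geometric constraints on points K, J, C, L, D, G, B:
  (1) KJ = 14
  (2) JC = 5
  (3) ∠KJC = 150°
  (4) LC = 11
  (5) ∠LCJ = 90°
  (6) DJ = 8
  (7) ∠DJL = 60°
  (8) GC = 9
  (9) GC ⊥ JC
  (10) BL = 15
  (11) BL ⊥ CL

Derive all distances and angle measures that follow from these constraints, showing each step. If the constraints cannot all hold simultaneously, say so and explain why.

The constraints are consistent.

Step 1: From KJ = 14, JC = 5, and ∠KJC = 150°, by the law of cosines:
  KC² = KJ² + JC² - 2·KJ·JC·cos(150°) = 196 + 25 + 121.2 = 342.2
  KC ≈ 18.5

Step 2: From JC = 5, CL = 11, and ∠JCL = 90°, by the law of cosines:
  JL² = JC² + CL² - 2·JC·CL·cos(90°) = 25 + 121 - 0 = 146
  JL = √146

Step 3: From JC = 5, CG = 9, and ∠JCG = 90°, by the law of cosines:
  JG² = JC² + CG² - 2·JC·CG·cos(90°) = 25 + 81 - 0 = 106
  JG = √106

Step 4: From CL = 11, LB = 15, and ∠CLB = 90°, by the law of cosines:
  CB² = CL² + LB² - 2·CL·LB·cos(90°) = 121 + 225 - 0 = 346
  CB ≈ 18.6

Step 5: From LJ = √146, JD = 8, and ∠LJD = 60°, by the law of cosines:
  LD² = LJ² + JD² - 2·LJ·JD·cos(60°) = 146 + 64 - 96.66 = 113.3
  LD ≈ 10.65

Step 6: From KC = 18.5, KJ = 14, CJ = 5, by the inverse law of cosines:
  cos(∠CKJ) = (KC² + KJ² - CJ²) / (2·KC·KJ)
  ∠CKJ = 7.77°

Step 7: From JC = 5, JG = √106, CG = 9, by the inverse law of cosines:
  cos(∠CJG) = (JC² + JG² - CG²) / (2·JC·JG)
  ∠CJG = 60.95°

Step 8: From JC = 5, JL = √146, CL = 11, by the inverse law of cosines:
  cos(∠CJL) = (JC² + JL² - CL²) / (2·JC·JL)
  ∠CJL = 65.56°

Step 9: From CB = 18.6, CL = 11, BL = 15, by the inverse law of cosines:
  cos(∠BCL) = (CB² + CL² - BL²) / (2·CB·CL)
  ∠BCL = 53.75°

Step 10: From CJ = 5, CK = 18.5, JK = 14, by the inverse law of cosines:
  cos(∠JCK) = (CJ² + CK² - JK²) / (2·CJ·CK)
  ∠JCK = 22.23°

Step 11: From LC = 11, LJ = √146, CJ = 5, by the inverse law of cosines:
  cos(∠CLJ) = (LC² + LJ² - CJ²) / (2·LC·LJ)
  ∠CLJ = 24.44°

Step 12: From GC = 9, GJ = √106, CJ = 5, by the inverse law of cosines:
  cos(∠CGJ) = (GC² + GJ² - CJ²) / (2·GC·GJ)
  ∠CGJ = 29.05°

Step 13: From BC = 18.6, BL = 15, CL = 11, by the inverse law of cosines:
  cos(∠CBL) = (BC² + BL² - CL²) / (2·BC·BL)
  ∠CBL = 36.25°

Step 14: From LD = 10.65, LJ = √146, DJ = 8, by the inverse law of cosines:
  cos(∠DLJ) = (LD² + LJ² - DJ²) / (2·LD·LJ)
  ∠DLJ = 40.6°

Step 15: From DJ = 8, DL = 10.65, JL = √146, by the inverse law of cosines:
  cos(∠JDL) = (DJ² + DL² - JL²) / (2·DJ·DL)
  ∠JDL = 79.4°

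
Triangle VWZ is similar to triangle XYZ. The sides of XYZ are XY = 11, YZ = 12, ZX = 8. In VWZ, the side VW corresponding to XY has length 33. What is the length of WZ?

k = 33/11 = 3. WZ = 3 * 12 = 36.

36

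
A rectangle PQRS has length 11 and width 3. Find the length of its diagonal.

Using the Pythagorean theorem:
d² = 11² + 3² = 121 + 9 = 130
d = sqrt(130)

sqrt(130)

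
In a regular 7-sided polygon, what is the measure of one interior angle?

Each interior angle of a regular n-gon is (n - 2) * 180 / n.
For n = 7: (7 - 2) * 180 / 7 = 900/7 = 900/7 degrees.

900/7 degrees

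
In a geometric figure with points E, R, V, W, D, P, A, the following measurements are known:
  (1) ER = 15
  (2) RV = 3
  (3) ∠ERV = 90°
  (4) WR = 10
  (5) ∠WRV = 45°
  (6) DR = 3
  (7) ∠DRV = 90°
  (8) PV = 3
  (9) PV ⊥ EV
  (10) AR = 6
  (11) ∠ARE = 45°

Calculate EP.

Step 1: By the law of cosines on triangle ERV: EV² = 15² + 3² − 2·15·3·cos(90°) = 234, so EV = 3·√26.
Step 2: By the law of cosines on triangle EVP: EP² = (3·√26)² + 3² − 2·3·√26·3·cos(90°) = 243, so EP = 9·√3.

Therefore, the length of EP = 9·√3.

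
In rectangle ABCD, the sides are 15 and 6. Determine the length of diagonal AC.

Using the Pythagorean theorem:
d² = 15² + 6² = 225 + 36 = 261
d = sqrt(261) = 3*sqrt(29)

3*sqrt(29)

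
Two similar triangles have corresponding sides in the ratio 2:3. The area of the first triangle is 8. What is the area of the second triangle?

Area ratio = (2/3)^2 = 4/9. Area of the second triangle = 8 * 9/4 = 18.

18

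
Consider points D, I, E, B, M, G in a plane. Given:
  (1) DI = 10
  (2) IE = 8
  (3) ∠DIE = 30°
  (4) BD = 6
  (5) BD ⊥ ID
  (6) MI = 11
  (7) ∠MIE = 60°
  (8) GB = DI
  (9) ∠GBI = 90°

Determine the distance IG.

From the given relations: GB = DI = 10.
Step 1: By the law of cosines on triangle BDI: BI² = 6² + 10² − 2·6·10·cos(90°) = 136, so BI = 2·√34.
Step 2: By the law of cosines on triangle IBG: IG² = (2·√34)² + 10² − 2·2·√34·10·cos(90°) = 236, so IG = 2·√59.

Therefore, the length of IG = 2·√59.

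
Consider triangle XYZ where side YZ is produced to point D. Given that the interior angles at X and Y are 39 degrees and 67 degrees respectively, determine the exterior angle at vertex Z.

Exterior angle = 39 + 67 = 106 degrees (exterior angle theorem).

106 degrees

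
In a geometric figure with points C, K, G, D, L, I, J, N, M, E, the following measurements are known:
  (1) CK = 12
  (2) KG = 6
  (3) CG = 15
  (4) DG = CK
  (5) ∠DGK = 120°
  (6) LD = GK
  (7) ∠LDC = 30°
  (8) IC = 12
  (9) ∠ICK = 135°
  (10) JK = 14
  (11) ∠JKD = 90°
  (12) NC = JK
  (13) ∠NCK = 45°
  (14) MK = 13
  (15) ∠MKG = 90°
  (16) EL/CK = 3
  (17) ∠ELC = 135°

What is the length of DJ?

From the given relations: DG = CK = 12.
Step 1: By the law of cosines on triangle DGK: DK² = 12² + 6² − 2·12·6·cos(120°) = 252, so DK = 6·√7.
Step 2: By the law of cosines on triangle DKJ: DJ² = (6·√7)² + 14² − 2·6·√7·14·cos(90°) = 448, so DJ = 8·√7.

Therefore, the length of DJ = 8·√7.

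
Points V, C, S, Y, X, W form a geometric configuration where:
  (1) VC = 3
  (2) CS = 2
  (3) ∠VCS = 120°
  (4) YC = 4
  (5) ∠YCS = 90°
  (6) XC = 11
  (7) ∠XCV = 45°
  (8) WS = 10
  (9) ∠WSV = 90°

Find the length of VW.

Step 1: By the law of cosines on triangle SCV: SV² = 2² + 3² − 2·2·3·cos(120°) = 19, so SV = √19.
Step 2: By the law of cosines on triangle VSW: VW² = √19² + 10² − 2·√19·10·cos(90°) = 119, so VW = √119.

Therefore, the length of VW = √119.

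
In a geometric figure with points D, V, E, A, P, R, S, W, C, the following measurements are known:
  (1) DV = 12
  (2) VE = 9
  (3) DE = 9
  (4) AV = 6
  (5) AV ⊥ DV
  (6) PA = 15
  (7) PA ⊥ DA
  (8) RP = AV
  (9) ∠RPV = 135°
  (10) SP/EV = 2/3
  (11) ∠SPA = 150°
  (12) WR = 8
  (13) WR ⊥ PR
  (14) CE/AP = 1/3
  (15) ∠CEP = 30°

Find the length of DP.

Step 1: By the law of cosines on triangle DVA: DA² = 12² + 6² − 2·12·6·cos(90°) = 180, so DA = 6·√5.
Step 2: By the law of cosines on triangle DAP: DP² = (6·√5)² + 15² − 2·6·√5·15·cos(90°) = 405, so DP = 9·√5.

Therefore, the length of DP = 9·√5.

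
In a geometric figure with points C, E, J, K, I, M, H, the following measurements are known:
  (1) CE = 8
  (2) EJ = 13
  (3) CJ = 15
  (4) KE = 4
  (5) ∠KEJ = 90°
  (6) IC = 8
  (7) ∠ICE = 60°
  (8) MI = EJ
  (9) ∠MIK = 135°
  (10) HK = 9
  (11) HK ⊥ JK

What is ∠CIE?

Step 1: By the law of cosines on triangle ICE: IE² = 8² + 8² − 2·8·8·cos(60°) = 64, so IE = 8.
Step 2: By the inverse law of cosines on triangle CIE: cos(∠CIE) = (8² + 8² − 8²) / (2·8·8) = 64/128 = 0.5, so ∠CIE = 60°.

Therefore, the measure of angle ∠CIE = 60°.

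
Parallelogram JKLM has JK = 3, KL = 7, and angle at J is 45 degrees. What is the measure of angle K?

Consecutive angles are supplementary: angle K = 180 - 45 = 135 degrees.

135 degrees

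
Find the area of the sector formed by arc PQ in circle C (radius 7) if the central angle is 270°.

Sector area = π(7²)(3/4) = 147*pi/4

147*pi/4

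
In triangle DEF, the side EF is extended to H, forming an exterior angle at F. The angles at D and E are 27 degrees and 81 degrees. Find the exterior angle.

Exterior angle = 27 + 81 = 108 degrees (exterior angle theorem).

108 degrees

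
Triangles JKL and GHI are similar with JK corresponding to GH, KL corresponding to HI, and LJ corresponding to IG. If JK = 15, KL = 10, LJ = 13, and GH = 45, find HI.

Since the triangles are similar, the ratio of corresponding sides is constant.
Scale factor k = GH / JK = 45 / 15 = 3
HI = k * KL = 3 * 10 = 30

30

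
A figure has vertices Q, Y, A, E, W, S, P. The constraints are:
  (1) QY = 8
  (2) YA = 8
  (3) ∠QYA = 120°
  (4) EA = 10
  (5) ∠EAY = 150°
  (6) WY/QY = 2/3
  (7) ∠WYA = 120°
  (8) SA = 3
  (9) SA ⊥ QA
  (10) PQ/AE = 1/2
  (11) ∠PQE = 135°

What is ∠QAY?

Step 1: By the law of cosines on triangle AYQ: AQ² = 8² + 8² − 2·8·8·cos(120°) = 192, so AQ = 8·√3.
Step 2: By the inverse law of cosines on triangle QAY: cos(∠QAY) = ((8·√3)² + 8² − 8²) / (2·8·√3·8) = 192/221.7 = 0.866, so ∠QAY = 30°.

Therefore, the measure of angle ∠QAY = 30°.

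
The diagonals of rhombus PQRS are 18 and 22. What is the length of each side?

The diagonals of a rhombus bisect each other at right angles.
Half-diagonals: 18/2 = 9 and 22/2 = 11
side = sqrt(9^2 + 11^2)
side = sqrt(81 + 121)
side = sqrt(202)

sqrt(202)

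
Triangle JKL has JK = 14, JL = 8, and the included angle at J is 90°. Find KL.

By the law of cosines: KL^2 = JK^2 + JL^2 - 2*JK*JL*cos(J)
KL^2 = 14^2 + 8^2 - 2*14*8*cos(90°)
KL^2 = 196 + 64 - 224*(0)
KL^2 = 260
KL = 2*sqrt(65)

2*sqrt(65)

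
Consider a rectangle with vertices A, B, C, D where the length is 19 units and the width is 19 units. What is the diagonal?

A rectangle's diagonal splits it into two right triangles, with the diagonal as the hypotenuse.
By the Pythagorean theorem, d^2 = 19^2 + 19^2 = 722.
Therefore d = sqrt(722) = 19*sqrt(2).

19*sqrt(2)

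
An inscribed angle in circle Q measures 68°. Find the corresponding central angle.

The inscribed angle theorem states that a central angle is always twice any inscribed angle that subtends the same arc.
Since the inscribed angle is 68°, the central angle = 2 × 68° = 136°.

136°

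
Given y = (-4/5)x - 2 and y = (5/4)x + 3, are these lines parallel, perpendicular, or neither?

Slope of line 1: m1 = -4/5
Slope of line 2: m2 = 5/4
m1 * m2 = -1, so perpendicular.

Perpendicular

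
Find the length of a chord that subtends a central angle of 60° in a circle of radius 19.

Chord = 2(19) sin(30°) = 19

19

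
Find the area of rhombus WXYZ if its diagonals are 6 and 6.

Area = (6 * 6) / 2 = 36 / 2 = 18

18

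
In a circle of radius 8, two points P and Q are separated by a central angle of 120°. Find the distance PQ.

Chord length = 2r sin(θ/2)
= 2 × 8 × sin(120°/2)
= 2 × 8 × sin(60°)
= 8*sqrt(3)

8*sqrt(3)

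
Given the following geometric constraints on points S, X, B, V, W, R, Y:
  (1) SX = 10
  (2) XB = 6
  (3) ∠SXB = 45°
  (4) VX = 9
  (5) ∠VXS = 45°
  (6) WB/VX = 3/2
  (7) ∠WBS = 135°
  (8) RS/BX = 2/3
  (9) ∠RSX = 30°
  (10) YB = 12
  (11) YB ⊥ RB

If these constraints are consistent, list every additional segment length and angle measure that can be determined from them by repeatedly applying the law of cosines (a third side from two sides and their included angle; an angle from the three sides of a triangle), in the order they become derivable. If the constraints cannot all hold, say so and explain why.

The constraints are consistent. Derivable facts, in order:
After 1 step:
- SB ≈ 7.15
- SV ≈ 7.33
- XR ≈ 6.84
After 2 steps:
- SW ≈ 19.23
- ∠BSX = 36.39°
- ∠RXS = 17.01°
- ∠SBX = 98.61°
- ∠SRX = 132.99°
- ∠SVX = 74.74°
- ∠VSX = 60.26°
After 3 steps:
- ∠BSW = 29.76°
- ∠BWS = 15.24°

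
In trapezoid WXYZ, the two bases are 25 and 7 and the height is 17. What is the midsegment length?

midsegment = (25 + 7) / 2 = 32 / 2 = 16

16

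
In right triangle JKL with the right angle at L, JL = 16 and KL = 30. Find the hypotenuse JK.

By the Pythagorean theorem: JK^2 = JL^2 + KL^2
JK^2 = 16^2 + 30^2 = 256 + 900 = 1156
JK = sqrt(1156) = 34

34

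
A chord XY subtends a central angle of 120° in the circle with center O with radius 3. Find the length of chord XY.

Chord = 2(3) sin(60°) = 3*sqrt(3)

3*sqrt(3)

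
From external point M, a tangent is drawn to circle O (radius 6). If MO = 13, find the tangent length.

Let T be the point of tangency. Then OT ⊥ MT (radius ⊥ tangent).
In right triangle OTM: OM² = OT² + MT²
13² = 6² + MT²
MT² = 133, MT = sqrt(133)

sqrt(133)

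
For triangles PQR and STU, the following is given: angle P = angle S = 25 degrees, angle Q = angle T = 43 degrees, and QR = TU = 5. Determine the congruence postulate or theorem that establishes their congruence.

The given information provides:
angle P = angle S = 25 degrees, angle Q = angle T = 43 degrees, and QR = TU = 5
This matches the AAS congruence theorem.
Two pairs of corresponding angles and a non-included side are equal (Angle-Angle-Side).

AAS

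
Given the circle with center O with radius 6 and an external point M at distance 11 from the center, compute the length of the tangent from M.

The tangent, radius, and line from the external point to the center form a right triangle.
The right angle is where the tangent meets the radius.
By the Pythagorean theorem: tangent² + 6² = 11²
tangent² = 121 - 36 = 85
tangent = sqrt(85)

sqrt(85)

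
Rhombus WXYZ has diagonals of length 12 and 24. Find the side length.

The diagonals of a rhombus bisect each other at right angles.
Half-diagonals: 12/2 = 6 and 24/2 = 12
side = sqrt(6^2 + 12^2)
side = sqrt(36 + 144)
side = sqrt(180) = 6*sqrt(5)

6*sqrt(5)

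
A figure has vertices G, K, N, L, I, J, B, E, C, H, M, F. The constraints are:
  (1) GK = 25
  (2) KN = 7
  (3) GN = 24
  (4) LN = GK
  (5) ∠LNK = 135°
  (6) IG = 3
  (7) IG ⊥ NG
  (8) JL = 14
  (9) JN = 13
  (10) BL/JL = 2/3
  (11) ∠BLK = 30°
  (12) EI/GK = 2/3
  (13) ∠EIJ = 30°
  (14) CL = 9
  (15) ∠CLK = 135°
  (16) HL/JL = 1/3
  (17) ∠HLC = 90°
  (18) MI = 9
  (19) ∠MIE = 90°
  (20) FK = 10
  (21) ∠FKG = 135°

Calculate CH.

From the given relations: HL = 1/3·JL = 1/3·14 ≈ 4.67.
Step 1: By the law of cosines on triangle CLH: CH² = 9² + 4.67² − 2·9·4.67·cos(90°) = 102.78, so CH = 5/3·√37.

Therefore, the length of CH = 5/3·√37.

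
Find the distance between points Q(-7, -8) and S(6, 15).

The horizontal distance is |6 - -7| = 13 and the vertical distance is |15 - -8| = 23.
By the Pythagorean theorem, d = sqrt(13^2 + 23^2) = sqrt(698).

sqrt(698)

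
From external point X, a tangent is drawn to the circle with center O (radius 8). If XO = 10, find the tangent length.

The tangent, radius, and line from the external point to the center form a right triangle.
The right angle is where the tangent meets the radius.
By the Pythagorean theorem: tangent² + 8² = 10²
tangent² = 100 - 64 = 36
tangent = 6

6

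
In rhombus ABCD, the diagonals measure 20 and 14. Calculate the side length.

In a rhombus, the diagonals bisect each other perpendicularly, creating four congruent right triangles.
Each triangle has legs 10 (half of 20) and 7 (half of 14).
The hypotenuse of each right triangle is a side of the rhombus:
side = sqrt(10^2 + 7^2) = sqrt(149)

sqrt(149)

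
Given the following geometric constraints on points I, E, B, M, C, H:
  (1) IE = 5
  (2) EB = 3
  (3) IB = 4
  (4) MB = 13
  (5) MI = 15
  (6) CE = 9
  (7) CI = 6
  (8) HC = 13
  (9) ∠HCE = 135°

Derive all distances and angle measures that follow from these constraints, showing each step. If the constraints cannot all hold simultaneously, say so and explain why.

The constraints are consistent.

Step 1: From EC = 9, CH = 13, and ∠ECH = 135°, by the law of cosines:
  EH² = EC² + CH² - 2·EC·CH·cos(135°) = 81 + 169 + 165.5 = 415.5
  EH ≈ 20.38

Step 2: From IB = 4, IE = 5, BE = 3, by the inverse law of cosines:
  cos(∠BIE) = (IB² + IE² - BE²) / (2·IB·IE)
  ∠BIE = 36.87°

Step 3: From IB = 4, IM = 15, BM = 13, by the inverse law of cosines:
  cos(∠BIM) = (IB² + IM² - BM²) / (2·IB·IM)
  ∠BIM = 53.13°

Step 4: From IC = 6, IE = 5, CE = 9, by the inverse law of cosines:
  cos(∠CIE) = (IC² + IE² - CE²) / (2·IC·IE)
  ∠CIE = 109.47°

Step 5: From EB = 3, EI = 5, BI = 4, by the inverse law of cosines:
  cos(∠BEI) = (EB² + EI² - BI²) / (2·EB·EI)
  ∠BEI = 53.13°

Step 6: From EC = 9, EI = 5, CI = 6, by the inverse law of cosines:
  cos(∠CEI) = (EC² + EI² - CI²) / (2·EC·EI)
  ∠CEI = 38.94°

Step 7: From BE = 3, BI = 4, EI = 5, by the inverse law of cosines:
  cos(∠EBI) = (BE² + BI² - EI²) / (2·BE·BI)
  ∠EBI = 90°

Step 8: From BI = 4, BM = 13, IM = 15, by the inverse law of cosines:
  cos(∠IBM) = (BI² + BM² - IM²) / (2·BI·BM)
  ∠IBM = 112.62°

Step 9: From MB = 13, MI = 15, BI = 4, by the inverse law of cosines:
  cos(∠BMI) = (MB² + MI² - BI²) / (2·MB·MI)
  ∠BMI = 14.25°

Step 10: From CE = 9, CI = 6, EI = 5, by the inverse law of cosines:
  cos(∠ECI) = (CE² + CI² - EI²) / (2·CE·CI)
  ∠ECI = 31.59°

Step 11: From EC = 9, EH = 20.38, CH = 13, by the inverse law of cosines:
  cos(∠CEH) = (EC² + EH² - CH²) / (2·EC·EH)
  ∠CEH = 26.81°

Step 12: From HC = 13, HE = 20.38, CE = 9, by the inverse law of cosines:
  cos(∠CHE) = (HC² + HE² - CE²) / (2·HC·HE)
  ∠CHE = 18.19°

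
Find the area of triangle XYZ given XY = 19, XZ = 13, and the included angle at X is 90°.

When two sides and the included angle are known, the area formula is (1/2)ab sin(C).
The height from one side to the opposite vertex is 13 sin(90°) = 13.
Area = (1/2) * 19 * 13 = 247/2.

247/2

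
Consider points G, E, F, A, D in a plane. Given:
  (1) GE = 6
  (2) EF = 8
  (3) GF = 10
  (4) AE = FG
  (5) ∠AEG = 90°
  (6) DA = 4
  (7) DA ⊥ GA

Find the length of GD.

From the given relations: AE = FG = 10.
Step 1: By the law of cosines on triangle GEA: GA² = 6² + 10² − 2·6·10·cos(90°) = 136, so GA = 2·√34.
Step 2: By the law of cosines on triangle GAD: GD² = (2·√34)² + 4² − 2·2·√34·4·cos(90°) = 152, so GD = 2·√38.

Therefore, the length of GD = 2·√38.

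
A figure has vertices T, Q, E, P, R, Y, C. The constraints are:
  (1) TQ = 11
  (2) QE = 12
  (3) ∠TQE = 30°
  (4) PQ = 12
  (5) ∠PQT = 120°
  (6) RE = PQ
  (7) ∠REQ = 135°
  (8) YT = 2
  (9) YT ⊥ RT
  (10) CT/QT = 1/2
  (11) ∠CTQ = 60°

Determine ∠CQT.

From the given relations: CT = 1/2·QT = 1/2·11 ≈ 5.5.
Step 1: By the law of cosines on triangle QTC: QC² = 11² + 5.5² − 2·11·5.5·cos(60°) = 90.75, so QC ≈ 9.53.
Step 2: By the inverse law of cosines on triangle CQT: cos(∠CQT) = (9.53² + 11² − 5.5²) / (2·9.53·11) = 181.5/209.58 = 0.866, so ∠CQT = 30°.

Therefore, the measure of angle ∠CQT = 30°.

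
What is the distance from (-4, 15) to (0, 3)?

The horizontal distance is |0 - -4| = 4 and the vertical distance is |3 - 15| = 12.
By the Pythagorean theorem, d = sqrt(4^2 + 12^2) = sqrt(160) = 4*sqrt(10).

4*sqrt(10)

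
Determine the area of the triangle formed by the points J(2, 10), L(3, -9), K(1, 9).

Shoelace: Area = (1/2)|2(-9-9) + 3(9-10) + 1(10--9)| = (1/2)(20) = 10

10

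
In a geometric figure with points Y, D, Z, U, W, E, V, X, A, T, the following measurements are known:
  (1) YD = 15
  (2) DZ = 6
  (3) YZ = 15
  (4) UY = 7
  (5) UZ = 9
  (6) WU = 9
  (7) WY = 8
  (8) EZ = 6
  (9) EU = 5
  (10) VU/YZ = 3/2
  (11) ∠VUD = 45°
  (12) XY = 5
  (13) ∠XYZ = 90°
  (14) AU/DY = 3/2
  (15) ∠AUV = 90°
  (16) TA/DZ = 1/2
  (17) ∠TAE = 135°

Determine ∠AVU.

From the given relations: VU = 3/2·YZ = 3/2·15 ≈ 22.5; AU = 3/2·DY = 3/2·15 ≈ 22.5.
Step 1: By the law of cosines on triangle VUA: VA² = 22.5² + 22.5² − 2·22.5·22.5·cos(90°) = 1012.5, so VA ≈ 31.82.
Step 2: By the inverse law of cosines on triangle AVU: cos(∠AVU) = (31.82² + 22.5² − 22.5²) / (2·31.82·22.5) = 1012.5/1431.89 = 0.7071, so ∠AVU = 45°.

Therefore, the measure of angle ∠AVU = 45°.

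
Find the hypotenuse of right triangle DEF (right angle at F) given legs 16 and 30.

In a right triangle, the square of the hypotenuse equals the sum of the squares of the two legs.
The legs are 16 and 30, so the hypotenuse = sqrt(256 + 900) = sqrt(1156) = 34.

34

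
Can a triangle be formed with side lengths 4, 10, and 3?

Check the triangle inequality: 4 + 3 = 7 ≤ 10.
Since the sum of two sides does not exceed the third, no triangle can be formed.

No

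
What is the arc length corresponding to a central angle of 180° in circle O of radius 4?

Arc length = 2π(4)(1/2) = 4*pi

4*pi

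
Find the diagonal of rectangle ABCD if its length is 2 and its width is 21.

Using the Pythagorean theorem:
d² = 2² + 21² = 4 + 441 = 445
d = sqrt(445)

sqrt(445)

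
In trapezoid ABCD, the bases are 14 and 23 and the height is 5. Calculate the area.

A trapezoid's area equals the midsegment times the height.
The midsegment is (14 + 23) / 2 = 37/2.
Area = 37/2 * 5 = 185/2.

185/2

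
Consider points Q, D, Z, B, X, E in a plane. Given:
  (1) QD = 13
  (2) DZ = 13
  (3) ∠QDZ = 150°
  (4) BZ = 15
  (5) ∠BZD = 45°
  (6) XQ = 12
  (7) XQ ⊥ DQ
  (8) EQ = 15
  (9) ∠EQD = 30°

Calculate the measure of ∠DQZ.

Step 1: By the law of cosines on triangle QDZ: QZ² = 13² + 13² − 2·13·13·cos(150°) = 630.72, so QZ ≈ 25.11.
Step 2: By the inverse law of cosines on triangle DQZ: cos(∠DQZ) = (13² + 25.11² − 13²) / (2·13·25.11) = 630.72/652.97 = 0.9659, so ∠DQZ = 15°.

Therefore, the measure of angle ∠DQZ = 15°.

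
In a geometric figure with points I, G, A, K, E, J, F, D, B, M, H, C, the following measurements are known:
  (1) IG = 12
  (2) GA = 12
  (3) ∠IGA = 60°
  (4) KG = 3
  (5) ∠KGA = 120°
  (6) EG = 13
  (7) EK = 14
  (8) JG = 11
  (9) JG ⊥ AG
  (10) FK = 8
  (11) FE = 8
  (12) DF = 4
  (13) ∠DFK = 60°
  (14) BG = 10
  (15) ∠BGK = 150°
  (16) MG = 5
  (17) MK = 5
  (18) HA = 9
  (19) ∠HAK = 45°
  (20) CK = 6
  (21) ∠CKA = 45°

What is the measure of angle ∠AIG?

Step 1: By the law of cosines on triangle IGA: IA² = 12² + 12² − 2·12·12·cos(60°) = 144, so IA = 12.
Step 2: By the inverse law of cosines on triangle AIG: cos(∠AIG) = (12² + 12² − 12²) / (2·12·12) = 144/288 = 0.5, so ∠AIG = 60°.

Therefore, the measure of angle ∠AIG = 60°.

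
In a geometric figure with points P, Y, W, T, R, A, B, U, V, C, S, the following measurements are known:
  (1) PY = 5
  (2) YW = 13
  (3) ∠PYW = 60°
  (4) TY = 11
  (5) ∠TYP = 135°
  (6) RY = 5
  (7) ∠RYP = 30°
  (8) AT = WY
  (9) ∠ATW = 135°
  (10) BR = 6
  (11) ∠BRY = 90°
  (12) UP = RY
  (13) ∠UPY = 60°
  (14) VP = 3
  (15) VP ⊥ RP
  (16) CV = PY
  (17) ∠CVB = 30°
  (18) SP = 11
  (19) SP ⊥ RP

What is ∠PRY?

Step 1: By the law of cosines on triangle RYP: RP² = 5² + 5² − 2·5·5·cos(30°) = 6.7, so RP ≈ 2.59.
Step 2: By the inverse law of cosines on triangle PRY: cos(∠PRY) = (2.59² + 5² − 5²) / (2·2.59·5) = 6.7/25.88 = 0.2588, so ∠PRY = 75°.

Therefore, the measure of angle ∠PRY = 75°.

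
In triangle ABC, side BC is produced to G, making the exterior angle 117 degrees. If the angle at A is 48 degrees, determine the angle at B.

angle B = 117 - 48 = 69 degrees (exterior angle theorem).

69 degrees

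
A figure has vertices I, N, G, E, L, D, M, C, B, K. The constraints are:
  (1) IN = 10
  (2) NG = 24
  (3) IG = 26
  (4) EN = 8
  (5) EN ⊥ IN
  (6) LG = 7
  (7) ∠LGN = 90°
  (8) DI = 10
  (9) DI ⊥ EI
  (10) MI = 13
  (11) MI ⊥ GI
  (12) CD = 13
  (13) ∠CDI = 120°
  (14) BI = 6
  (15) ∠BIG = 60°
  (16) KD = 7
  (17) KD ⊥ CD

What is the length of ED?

Step 1: By the law of cosines on triangle ENI: EI² = 8² + 10² − 2·8·10·cos(90°) = 164, so EI = 2·√41.
Step 2: By the law of cosines on triangle EID: ED² = (2·√41)² + 10² − 2·2·√41·10·cos(90°) = 264, so ED = 2·√66.

Therefore, the length of ED = 2·√66.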